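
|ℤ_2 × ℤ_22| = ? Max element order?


|ℤ_2 × ℤ_22| = 2 × 22 = 44
Max element order = lcm(2,22) = 22
Cyclic? No (gcd=2)

|ℤ_2×ℤ_22| = 44, max element order = 22


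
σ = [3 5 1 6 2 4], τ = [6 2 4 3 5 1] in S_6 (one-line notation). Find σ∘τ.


σ∘τ: apply τ first, then σ
1 →τ 6 →σ 4
2 →τ 2 →σ 5
3 →τ 4 →σ 6
4 →τ 3 →σ 1
5 →τ 5 →σ 2
6 →τ 1 →σ 3

σ∘τ = [4 5 6 1 2 3]


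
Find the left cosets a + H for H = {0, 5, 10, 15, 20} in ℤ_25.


H = {0, 5, 10, 15, 20}, |H| = 5
Number of cosets = |G|/|H| = 25/5 = 5
0 + H = {0, 5, 10, 15, 20}
1 + H = {1, 6, 11, 16, 21}
2 + H = {2, 7, 12, 17, 22}
3 + H = {3, 8, 13, 18, 23}
4 + H = {4, 9, 14, 19, 24}

Cosets: 0+H={0,5,10,15,20}; 1+H={1,6,11,16,21}; 2+H={2,7,12,17,22}; 3+H={3,8,13,18,23}; 4+H={4,9,14,19,24}


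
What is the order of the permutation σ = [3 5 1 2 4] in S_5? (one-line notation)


Cycle decomposition: (1 3) (2 5 4)
Cycle lengths: 2, 3
Order = lcm(2, 3) = 6

ord(σ) = 6


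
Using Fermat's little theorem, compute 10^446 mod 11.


Fermat's little theorem: if p is prime and gcd(a,p)=1, then a^(p-1) ≡ 1 (mod p)
p = 11 is prime, gcd(10,11) = 1
Reduce exponent: 446 mod 10 = 6
So 10^446 ≡ 10^6 (mod 11)
10^6 mod 11 = 1

10^446 ≡ 1 (mod 11)


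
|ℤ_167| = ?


ℤ_n has n elements.

|ℤ_167| = 167


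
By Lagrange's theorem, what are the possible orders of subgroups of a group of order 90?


Lagrange's theorem: |H| divides |G|
|G| = 90
Divisors of 90: 1, 2, 3, 5, 6, 9, 10, 15, 18, 30, 45, 90

Possible subgroup orders: {1, 2, 3, 5, 6, 9, 10, 15, 18, 30, 45, 90}


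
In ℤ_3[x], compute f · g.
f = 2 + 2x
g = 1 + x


Expand and collect like terms; reduce coefficients mod 3:
x^0: 2·1 = 2 ≡ 2 (mod 3)
x^1: 2·1 + 2·1 = 4 ≡ 1 (mod 3)
x^2: 2·1 = 2 ≡ 2 (mod 3)
Result: 2 + x + 2x^2

f · g = 2 + x + 2x^2


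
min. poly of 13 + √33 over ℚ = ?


Let α = 13 + √33. Then α - 13 = √33, so (α - 13)² = 33, giving α² - 26α + 136 = 0. Degree 2 and α ∉ ℚ, so this is the minimal polynomial.

Minimal polynomial: x² - 26x + 136


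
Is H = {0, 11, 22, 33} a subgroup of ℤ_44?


Subgroup test for H = {0, 11, 22, 33} in (ℤ_44, +):
(1) 0 ∈ H? Yes
(2) Closure: for all a,b ∈ H, (a+b) mod 44 ∈ H? Yes
(3) Inverses: for all a ∈ H, -a mod 44 ∈ H? Yes

Yes, H is a subgroup of ℤ_44


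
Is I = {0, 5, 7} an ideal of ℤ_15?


Check ideal conditions for I = {0, 5, 7} in ℤ_15:
(1) I is an additive subgroup? No
(2) For r ∈ ℤ_15 and a ∈ I: r·a ∈ I? No  [counterexample: r=2, a=5, r·a mod 15 = 10 ∉ I]

No, I is not an ideal of ℤ_15


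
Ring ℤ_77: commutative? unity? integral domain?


ℤ_77 is a commutative ring with unity 1; 77 = 7×11 is composite, so 7·11 ≡ 0 gives zero divisors (not an integral domain)
Commutative: Yes
Integral domain: No
Has unity: Yes

ℤ_77: Commutative=Yes, Unity=Yes


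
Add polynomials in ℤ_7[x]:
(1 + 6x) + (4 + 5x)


Add coefficients mod 7:
x^0: 1 + 4 = 5 (mod 7)
x^1: 6 + 5 = 4 (mod 7)
Result: 5 + 4x

f + g = 5 + 4x


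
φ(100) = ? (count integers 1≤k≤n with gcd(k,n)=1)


Factor n: 100 = 2^2 × 5^2
φ(n) = n · ∏(1 - 1/p) over distinct primes p | n
φ(100) = 100 · (1 - 1/2) · (1 - 1/5) = 40

φ(100) = 40


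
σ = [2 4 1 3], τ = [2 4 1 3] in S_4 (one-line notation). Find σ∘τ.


σ∘τ: apply τ first, then σ
1 →τ 2 →σ 4
2 →τ 4 →σ 3
3 →τ 1 →σ 2
4 →τ 3 →σ 1

σ∘τ = [4 3 2 1]


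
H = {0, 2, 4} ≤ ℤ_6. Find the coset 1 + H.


1 + H = {1 + h (mod 6) : h ∈ H}
1+0=1, 1+2=3, 1+4=5

1 + H = {1, 3, 5}


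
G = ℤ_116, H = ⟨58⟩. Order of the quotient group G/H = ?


|⟨58⟩| = n / gcd(58, 116) = 116 / 58 = 2
H is normal (ℤ_116 is abelian).
|G/H| = |G| / |H| = 116 / 2 = 58

|G/H| = 58


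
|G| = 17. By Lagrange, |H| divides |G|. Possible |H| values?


Lagrange's theorem: |H| divides |G|
|G| = 17
Divisors of 17: 1, 17

Possible subgroup orders: {1, 17}


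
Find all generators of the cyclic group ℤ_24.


g generates ℤ_n iff gcd(g,n) = 1
Prime factors of 24: 2, 3
Generators are g ∈ {1,...,23} not divisible by any of these primes.
Generators: {1, 5, 7, 11, 13, 17, 19, 23}
Number of generators = φ(24) = 8

Generators of ℤ_24 = {1, 5, 7, 11, 13, 17, 19, 23}


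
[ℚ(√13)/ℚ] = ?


√13 has minimal polynomial x² - 13 (irreducible over ℚ since 13 is squarefree)

[ℚ(√13)/ℚ] = 2


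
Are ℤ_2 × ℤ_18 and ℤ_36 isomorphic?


Comparing ℤ_2 × ℤ_18 and ℤ_36:
gcd(2,18) = 2 ≠ 1. Max element order in ℤ_2×ℤ_18 is lcm(2,18) = 18 < 36, so it has no element of order 36

No, ℤ_2 × ℤ_18 ≇ ℤ_36


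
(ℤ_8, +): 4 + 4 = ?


Operation: addition mod 8
4 + 4 = (a + b) mod 8 with a = 4, b = 4

4 + 4 = 0


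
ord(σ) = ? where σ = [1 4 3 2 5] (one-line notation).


Cycle decomposition: (2 4)
Cycle lengths: 2
Order = lcm(2) = 2

ord(σ) = 2


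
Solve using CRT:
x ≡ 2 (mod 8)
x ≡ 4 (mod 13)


m₁ = 8, m₂ = 13, gcd = 1, so CRT applies. M = m₁·m₂ = 104
Let M₁ = M/m₁ = 13, M₂ = M/m₂ = 8
Find y₁ ≡ M₁⁻¹ (mod m₁): 13⁻¹ ≡ 5 (mod 8)
Find y₂ ≡ M₂⁻¹ (mod m₂): 8⁻¹ ≡ 5 (mod 13)
x = a₁·M₁·y₁ + a₂·M₂·y₂ = 2·13·5 + 4·8·5 = 290
Reduce mod 104: x ≡ 82
Check: 82 mod 8 = 2 ✓, 82 mod 13 = 4 ✓

x ≡ 82 (mod 104)


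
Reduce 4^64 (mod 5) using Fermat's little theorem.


Fermat's little theorem: if p is prime and gcd(a,p)=1, then a^(p-1) ≡ 1 (mod p)
p = 5 is prime, gcd(4,5) = 1
Reduce exponent: 64 mod 4 = 0
So 4^64 ≡ 4^0 (mod 5)
4^0 = 1

4^64 ≡ 1 (mod 5)


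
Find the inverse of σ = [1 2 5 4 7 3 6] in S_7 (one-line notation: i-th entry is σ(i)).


To find σ⁻¹, swap domain and range:
σ(1) = 1 → σ⁻¹(1) = 1
σ(2) = 2 → σ⁻¹(2) = 2
σ(3) = 5 → σ⁻¹(5) = 3
σ(4) = 4 → σ⁻¹(4) = 4
σ(5) = 7 → σ⁻¹(7) = 5
σ(6) = 3 → σ⁻¹(3) = 6
σ(7) = 6 → σ⁻¹(6) = 7

σ⁻¹ = [1 2 6 4 3 7 5]


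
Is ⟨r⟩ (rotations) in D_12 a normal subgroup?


H = ⟨r⟩ (rotations) in D_12
The rotation subgroup ⟨r⟩ has index 2 in D_12, so it is normal

Yes, normal subgroup


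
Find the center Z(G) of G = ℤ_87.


Z(G) = {g ∈ G | gx = xg for all x ∈ G}
ℤ_87 is abelian, so Z(G) = G

Z(ℤ_87) = ℤ_87


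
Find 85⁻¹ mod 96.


Use the extended Euclidean algorithm to write 1 = 85·s + 96·t; then s mod 96 is the inverse.
Euclidean algorithm:
  85 = 0·96 + 85
  96 = 1·85 + 11
  85 = 7·11 + 8
  11 = 1·8 + 3
  8 = 2·3 + 2
  3 = 1·2 + 1
  2 = 2·1 + 0
gcd(85,96) = 1
Back-substitution gives: 85·(-35) + 96·(31) = 1
So 85⁻¹ ≡ -35 ≡ 61 (mod 96)
Check: 85 × 61 = 5185 ≡ 1 (mod 96) ✓

85⁻¹ ≡ 61 (mod 96)


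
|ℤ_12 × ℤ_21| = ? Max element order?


|ℤ_12 × ℤ_21| = 12 × 21 = 252
Max element order = lcm(12,21) = 84
Cyclic? No (gcd=3)

|ℤ_12×ℤ_21| = 252, max element order = 84


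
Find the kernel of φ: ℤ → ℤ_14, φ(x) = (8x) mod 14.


Kernel = preimage of identity
ker(φ) = {x ∈ ℤ : 8x ≡ 0 (mod 14)}. gcd(8,14) = 2, so 8x ≡ 0 (mod 14) ⟺ x ≡ 0 (mod 14/2 = 7). Hence ker(φ) = 7ℤ

ker(φ) = 7ℤ


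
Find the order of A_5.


|A_n| = n!/2 (even permutations)
|A_5| = 5!/2 = 120/2 = 60

|A_5| = 60


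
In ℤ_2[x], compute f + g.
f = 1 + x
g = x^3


Add coefficients mod 2:
x^0: 1 + 0 = 1 (mod 2)
x^1: 1 + 0 = 1 (mod 2)
x^2: 0 + 0 = 0 (mod 2)
x^3: 0 + 1 = 1 (mod 2)
Result: 1 + x + x^3

f + g = 1 + x + x^3


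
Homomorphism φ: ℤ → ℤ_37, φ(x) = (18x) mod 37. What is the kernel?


Kernel = preimage of identity
ker(φ) = {x ∈ ℤ : 18x ≡ 0 (mod 37)}. gcd(18,37) = 1, so 18x ≡ 0 (mod 37) ⟺ x ≡ 0 (mod 37/1 = 37). Hence ker(φ) = 37ℤ

ker(φ) = 37ℤ


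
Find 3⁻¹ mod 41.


Use the extended Euclidean algorithm to write 1 = 3·s + 41·t; then s mod 41 is the inverse.
Euclidean algorithm:
  3 = 0·41 + 3
  41 = 13·3 + 2
  3 = 1·2 + 1
  2 = 2·1 + 0
gcd(3,41) = 1
Back-substitution gives: 3·(14) + 41·(-1) = 1
So 3⁻¹ ≡ 14 ≡ 14 (mod 41)
Check: 3 × 14 = 42 ≡ 1 (mod 41) ✓

3⁻¹ ≡ 14 (mod 41)


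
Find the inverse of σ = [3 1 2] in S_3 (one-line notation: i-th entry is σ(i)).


To find σ⁻¹, swap domain and range:
σ(1) = 3 → σ⁻¹(3) = 1
σ(2) = 1 → σ⁻¹(1) = 2
σ(3) = 2 → σ⁻¹(2) = 3

σ⁻¹ = [2 3 1]


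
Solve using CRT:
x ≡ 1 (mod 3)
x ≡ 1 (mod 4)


m₁ = 3, m₂ = 4, gcd = 1, so CRT applies. M = m₁·m₂ = 12
Let M₁ = M/m₁ = 4, M₂ = M/m₂ = 3
Find y₁ ≡ M₁⁻¹ (mod m₁): 4⁻¹ ≡ 1 (mod 3)
Find y₂ ≡ M₂⁻¹ (mod m₂): 3⁻¹ ≡ 3 (mod 4)
x = a₁·M₁·y₁ + a₂·M₂·y₂ = 1·4·1 + 1·3·3 = 13
Reduce mod 12: x ≡ 1
Check: 1 mod 3 = 1 ✓, 1 mod 4 = 1 ✓

x ≡ 1 (mod 12)


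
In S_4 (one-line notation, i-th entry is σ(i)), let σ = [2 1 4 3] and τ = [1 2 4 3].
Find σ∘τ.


σ∘τ: apply τ first, then σ
1 →τ 1 →σ 2
2 →τ 2 →σ 1
3 →τ 4 →σ 3
4 →τ 3 →σ 4

σ∘τ = [2 1 3 4]


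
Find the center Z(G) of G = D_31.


Z(G) = {g ∈ G | gx = xg for all x ∈ G}
For odd n, Z(D_n) = {e}: no nontrivial rotation commutes with all reflections

Z(D_31) = {e}


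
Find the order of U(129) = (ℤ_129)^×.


U(n) is the group of units mod n; |U(n)| = φ(n)
|U(129)| = φ(129) = 84

|U(129) = (ℤ_129)^×| = 84


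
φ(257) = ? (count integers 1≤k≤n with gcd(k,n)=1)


Factor n: 257 = 257
φ(n) = n · ∏(1 - 1/p) over distinct primes p | n
φ(257) = 257 · (1 - 1/257) = 256

φ(257) = 256


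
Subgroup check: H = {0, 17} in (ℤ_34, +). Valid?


Subgroup test for H = {0, 17} in (ℤ_34, +):
(1) 0 ∈ H? Yes
(2) Closure: for all a,b ∈ H, (a+b) mod 34 ∈ H? Yes
(3) Inverses: for all a ∈ H, -a mod 34 ∈ H? Yes

Yes, H is a subgroup of ℤ_34


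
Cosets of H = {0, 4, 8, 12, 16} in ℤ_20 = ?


H = {0, 4, 8, 12, 16}, |H| = 5
Number of cosets = |G|/|H| = 20/5 = 4
0 + H = {0, 4, 8, 12, 16}
1 + H = {1, 5, 9, 13, 17}
2 + H = {2, 6, 10, 14, 18}
3 + H = {3, 7, 11, 15, 19}

Cosets: 0+H={0,4,8,12,16}; 1+H={1,5,9,13,17}; 2+H={2,6,10,14,18}; 3+H={3,7,11,15,19}


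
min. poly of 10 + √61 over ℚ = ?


Let α = 10 + √61. Then α - 10 = √61, so (α - 10)² = 61, giving α² - 20α + 39 = 0. Degree 2 and α ∉ ℚ, so this is the minimal polynomial.

Minimal polynomial: x² - 20x + 39


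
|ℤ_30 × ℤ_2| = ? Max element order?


|ℤ_30 × ℤ_2| = 30 × 2 = 60
Max element order = lcm(30,2) = 30
Cyclic? No (gcd=2)

|ℤ_30×ℤ_2| = 60, max element order = 30


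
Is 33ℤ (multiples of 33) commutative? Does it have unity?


33ℤ is a commutative ring under +,× but has no multiplicative identity (1 ∉ 33ℤ); it has no zero divisors, but without unity it is not an integral domain
Commutative: Yes
Integral domain: No
Has unity: No

33ℤ (multiples of 33): Commutative=Yes, Unity=No


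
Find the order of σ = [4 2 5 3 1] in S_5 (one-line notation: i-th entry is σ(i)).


Cycle decomposition: (1 4 3 5)
Cycle lengths: 4
Order = lcm(4) = 4

ord(σ) = 4


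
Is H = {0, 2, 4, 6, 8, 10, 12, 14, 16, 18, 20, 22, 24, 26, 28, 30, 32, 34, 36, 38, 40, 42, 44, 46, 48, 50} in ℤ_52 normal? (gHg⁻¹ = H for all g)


H = {0, 2, 4, 6, 8, 10, 12, 14, 16, 18, 20, 22, 24, 26, 28, 30, 32, 34, 36, 38, 40, 42, 44, 46, 48, 50} in ℤ_52
ℤ_52 is abelian; every subgroup of an abelian group is normal

Yes, normal subgroup


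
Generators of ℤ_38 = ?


g generates ℤ_n iff gcd(g,n) = 1
Prime factors of 38: 2, 19
Generators are g ∈ {1,...,37} not divisible by any of these primes.
Generators: {1, 3, 5, 7, 9, 11, 13, 15, 17, 21, 23, 25, 27, 29, 31, 33, 35, 37}
Number of generators = φ(38) = 18

Generators of ℤ_38 = {1, 3, 5, 7, 9, 11, 13, 15, 17, 21, 23, 25, 27, 29, 31, 33, 35, 37}


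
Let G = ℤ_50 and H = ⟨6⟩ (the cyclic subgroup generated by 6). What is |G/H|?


|⟨6⟩| = n / gcd(6, 50) = 50 / 2 = 25
H is normal (ℤ_50 is abelian).
|G/H| = |G| / |H| = 50 / 25 = 2

|G/H| = 2


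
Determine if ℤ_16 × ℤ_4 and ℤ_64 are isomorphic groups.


Comparing ℤ_16 × ℤ_4 and ℤ_64:
gcd(16,4) = 4 ≠ 1. Max element order in ℤ_16×ℤ_4 is lcm(16,4) = 16 < 64, so it has no element of order 64

No, ℤ_16 × ℤ_4 ≇ ℤ_64


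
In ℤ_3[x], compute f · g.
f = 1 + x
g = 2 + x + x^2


Expand and collect like terms; reduce coefficients mod 3:
x^0: 1·2 = 2 ≡ 2 (mod 3)
x^1: 1·1 + 1·2 = 3 ≡ 0 (mod 3)
x^2: 1·1 + 1·1 = 2 ≡ 2 (mod 3)
x^3: 1·1 = 1 ≡ 1 (mod 3)
Result: 2 + 2x^2 + x^3

f · g = 2 + 2x^2 + x^3


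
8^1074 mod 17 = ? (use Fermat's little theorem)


Fermat's little theorem: if p is prime and gcd(a,p)=1, then a^(p-1) ≡ 1 (mod p)
p = 17 is prime, gcd(8,17) = 1
Reduce exponent: 1074 mod 16 = 2
So 8^1074 ≡ 8^2 (mod 17)
8^2 mod 17 = 13

8^1074 ≡ 13 (mod 17)


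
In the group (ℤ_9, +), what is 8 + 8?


Operation: addition mod 9
8 + 8 = (a + b) mod 9 with a = 8, b = 8

8 + 8 = 7


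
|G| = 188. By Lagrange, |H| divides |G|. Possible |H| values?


Lagrange's theorem: |H| divides |G|
|G| = 188
Divisors of 188: 1, 2, 4, 47, 94, 188

Possible subgroup orders: {1, 2, 4, 47, 94, 188}


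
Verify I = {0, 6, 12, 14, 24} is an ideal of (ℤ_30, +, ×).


Check ideal conditions for I = {0, 6, 12, 14, 24} in ℤ_30:
(1) I is an additive subgroup? No
(2) For r ∈ ℤ_30 and a ∈ I: r·a ∈ I? No  [counterexample: r=2, a=14, r·a mod 30 = 28 ∉ I]

No, I is not an ideal of ℤ_30


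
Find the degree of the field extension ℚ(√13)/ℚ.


√13 has minimal polynomial x² - 13 (irreducible over ℚ since 13 is squarefree)

[ℚ(√13)/ℚ] = 2


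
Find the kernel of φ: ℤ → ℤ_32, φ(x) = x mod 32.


Kernel = preimage of identity
ker(φ) = {x ∈ ℤ : x ≡ 0 (mod 32)} = 32ℤ = {0, ±32, ±64, ...}

ker(φ) = 32ℤ


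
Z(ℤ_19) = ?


Z(G) = {g ∈ G | gx = xg for all x ∈ G}
ℤ_19 is abelian, so Z(G) = G

Z(ℤ_19) = ℤ_19


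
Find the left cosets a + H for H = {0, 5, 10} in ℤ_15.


H = {0, 5, 10}, |H| = 3
Number of cosets = |G|/|H| = 15/3 = 5
0 + H = {0, 5, 10}
1 + H = {1, 6, 11}
2 + H = {2, 7, 12}
3 + H = {3, 8, 13}
4 + H = {4, 9, 14}

Cosets: 0+H={0,5,10}; 1+H={1,6,11}; 2+H={2,7,12}; 3+H={3,8,13}; 4+H={4,9,14}


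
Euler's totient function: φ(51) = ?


Factor n: 51 = 3 × 17
φ(n) = n · ∏(1 - 1/p) over distinct primes p | n
φ(51) = 51 · (1 - 1/3) · (1 - 1/17) = 32

φ(51) = 32


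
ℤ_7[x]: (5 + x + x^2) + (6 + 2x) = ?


Add coefficients mod 7:
x^0: 5 + 6 = 4 (mod 7)
x^1: 1 + 2 = 3 (mod 7)
x^2: 1 + 0 = 1 (mod 7)
Result: 4 + 3x + x^2

f + g = 4 + 3x + x^2


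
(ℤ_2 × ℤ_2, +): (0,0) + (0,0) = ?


Operation: componentwise addition mod (2, 2)
(0,0) + (0,0) = ((a₁+b₁) mod 2, (a₂+b₂) mod 2) with a = (0,0), b = (0,0)

(0,0) + (0,0) = (0,0)


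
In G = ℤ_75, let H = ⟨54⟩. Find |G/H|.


|⟨54⟩| = n / gcd(54, 75) = 75 / 3 = 25
H is normal (ℤ_75 is abelian).
|G/H| = |G| / |H| = 75 / 25 = 3

|G/H| = 3


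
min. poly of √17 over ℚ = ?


√17 satisfies x² - 17 = 0, irreducible over ℚ since 17 is squarefree

Minimal polynomial: x² - 17


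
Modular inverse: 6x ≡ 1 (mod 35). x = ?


Use the extended Euclidean algorithm to write 1 = 6·s + 35·t; then s mod 35 is the inverse.
Euclidean algorithm:
  6 = 0·35 + 6
  35 = 5·6 + 5
  6 = 1·5 + 1
  5 = 5·1 + 0
gcd(6,35) = 1
Back-substitution gives: 6·(6) + 35·(-1) = 1
So 6⁻¹ ≡ 6 ≡ 6 (mod 35)
Check: 6 × 6 = 36 ≡ 1 (mod 35) ✓

6⁻¹ ≡ 6 (mod 35)


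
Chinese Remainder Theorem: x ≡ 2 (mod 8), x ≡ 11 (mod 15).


m₁ = 8, m₂ = 15, gcd = 1, so CRT applies. M = m₁·m₂ = 120
Let M₁ = M/m₁ = 15, M₂ = M/m₂ = 8
Find y₁ ≡ M₁⁻¹ (mod m₁): 15⁻¹ ≡ 7 (mod 8)
Find y₂ ≡ M₂⁻¹ (mod m₂): 8⁻¹ ≡ 2 (mod 15)
x = a₁·M₁·y₁ + a₂·M₂·y₂ = 2·15·7 + 11·8·2 = 386
Reduce mod 120: x ≡ 26
Check: 26 mod 8 = 2 ✓, 26 mod 15 = 11 ✓

x ≡ 26 (mod 120)


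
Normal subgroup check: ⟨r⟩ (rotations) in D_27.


H = ⟨r⟩ (rotations) in D_27
The rotation subgroup ⟨r⟩ has index 2 in D_27, so it is normal

Yes, normal subgroup


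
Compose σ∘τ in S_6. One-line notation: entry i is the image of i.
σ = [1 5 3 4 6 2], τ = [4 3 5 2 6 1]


σ∘τ: apply τ first, then σ
1 →τ 4 →σ 4
2 →τ 3 →σ 3
3 →τ 5 →σ 6
4 →τ 2 →σ 5
5 →τ 6 →σ 2
6 →τ 1 →σ 1

σ∘τ = [4 3 6 5 2 1]


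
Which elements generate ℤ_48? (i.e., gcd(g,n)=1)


g generates ℤ_n iff gcd(g,n) = 1
Prime factors of 48: 2, 3
Generators are g ∈ {1,...,47} not divisible by any of these primes.
Generators: {1, 5, 7, 11, 13, 17, 19, 23, 25, 29, 31, 35, 37, 41, 43, 47}
Number of generators = φ(48) = 16

Generators of ℤ_48 = {1, 5, 7, 11, 13, 17, 19, 23, 25, 29, 31, 35, 37, 41, 43, 47}


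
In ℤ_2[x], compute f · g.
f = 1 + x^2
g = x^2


Expand and collect like terms; reduce coefficients mod 2:
x^0: 1·0 = 0 ≡ 0 (mod 2)
x^1: 1·0 + 0·0 = 0 ≡ 0 (mod 2)
x^2: 1·1 + 0·0 + 1·0 = 1 ≡ 1 (mod 2)
x^3: 0·1 + 1·0 = 0 ≡ 0 (mod 2)
x^4: 1·1 = 1 ≡ 1 (mod 2)
Result: x^2 + x^4

f · g = x^2 + x^4


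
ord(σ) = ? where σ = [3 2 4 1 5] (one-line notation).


Cycle decomposition: (1 3 4)
Cycle lengths: 3
Order = lcm(3) = 3

ord(σ) = 3


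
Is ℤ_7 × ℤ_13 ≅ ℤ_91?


Comparing ℤ_7 × ℤ_13 and ℤ_91:
gcd(7,13) = 1, so ℤ_7 × ℤ_13 ≅ ℤ_91 (CRT)

Yes, ℤ_7 × ℤ_13 ≅ ℤ_91


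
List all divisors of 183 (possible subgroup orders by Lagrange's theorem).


Lagrange's theorem: |H| divides |G|
|G| = 183
Divisors of 183: 1, 3, 61, 183

Possible subgroup orders: {1, 3, 61, 183}


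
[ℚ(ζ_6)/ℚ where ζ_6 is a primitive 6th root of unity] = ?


[ℚ(ζ_n):ℚ] = deg Φ_n(x) = φ(n). Here φ(6) = 2

[ℚ(ζ_6)/ℚ where ζ_6 is a primitive 6th root of unity] = 2


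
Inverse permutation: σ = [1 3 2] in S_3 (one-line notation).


To find σ⁻¹, swap domain and range:
σ(1) = 1 → σ⁻¹(1) = 1
σ(2) = 3 → σ⁻¹(3) = 2
σ(3) = 2 → σ⁻¹(2) = 3

σ⁻¹ = [1 3 2]


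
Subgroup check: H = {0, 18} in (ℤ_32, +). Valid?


Subgroup test for H = {0, 18} in (ℤ_32, +):
(1) 0 ∈ H? Yes
(2) Closure: for all a,b ∈ H, (a+b) mod 32 ∈ H? No  [counterexample: 18 + 18 = 4 ∉ H]
(3) Inverses: for all a ∈ H, -a mod 32 ∈ H? No

No, H is not a subgroup of ℤ_32


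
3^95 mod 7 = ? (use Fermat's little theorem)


Fermat's little theorem: if p is prime and gcd(a,p)=1, then a^(p-1) ≡ 1 (mod p)
p = 7 is prime, gcd(3,7) = 1
Reduce exponent: 95 mod 6 = 5
So 3^95 ≡ 3^5 (mod 7)
3^5 mod 7 = 5

3^95 ≡ 5 (mod 7)


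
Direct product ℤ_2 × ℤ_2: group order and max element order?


|ℤ_2 × ℤ_2| = 2 × 2 = 4
Max element order = lcm(2,2) = 2
Cyclic? No (gcd=2)

|ℤ_2×ℤ_2| = 4, max element order = 2


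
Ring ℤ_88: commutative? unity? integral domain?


ℤ_88 is a commutative ring with unity 1; 88 = 2×44 is composite, so 2·44 ≡ 0 gives zero divisors (not an integral domain)
Commutative: Yes
Integral domain: No
Has unity: Yes

ℤ_88: Commutative=Yes, Unity=Yes


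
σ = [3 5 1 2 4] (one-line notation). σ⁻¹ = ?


To find σ⁻¹, swap domain and range:
σ(1) = 3 → σ⁻¹(3) = 1
σ(2) = 5 → σ⁻¹(5) = 2
σ(3) = 1 → σ⁻¹(1) = 3
σ(4) = 2 → σ⁻¹(2) = 4
σ(5) = 4 → σ⁻¹(4) = 5

σ⁻¹ = [3 4 1 5 2]


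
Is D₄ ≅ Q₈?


Comparing D₄ and Q₈:
D₄ has 5 elements of order 2; Q₈ has only 1

No, D₄ ≇ Q₈


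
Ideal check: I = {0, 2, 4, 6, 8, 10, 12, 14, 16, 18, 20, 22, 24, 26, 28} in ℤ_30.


Check ideal conditions for I = {0, 2, 4, 6, 8, 10, 12, 14, 16, 18, 20, 22, 24, 26, 28} in ℤ_30:
(1) I is an additive subgroup? Yes
(2) For r ∈ ℤ_30 and a ∈ I: r·a ∈ I? Yes

Yes, I is an ideal of ℤ_30


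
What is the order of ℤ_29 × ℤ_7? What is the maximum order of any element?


|ℤ_29 × ℤ_7| = 29 × 7 = 203
Max element order = lcm(29,7) = 203
Cyclic? Yes (gcd=1)

|ℤ_29×ℤ_7| = 203, max element order = 203


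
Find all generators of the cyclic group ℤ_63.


g generates ℤ_n iff gcd(g,n) = 1
Prime factors of 63: 3, 7
Generators are g ∈ {1,...,62} not divisible by any of these primes.
Generators: {1, 2, 4, 5, 8, 10, 11, 13, 16, 17, 19, 20, 22, 23, 25, 26, 29, 31, 32, 34, 37, 38, 40, 41, 43, 44, 46, 47, 50, 52, 53, 55, 58, 59, 61, 62}
Number of generators = φ(63) = 36

Generators of ℤ_63 = {1, 2, 4, 5, 8, 10, 11, 13, 16, 17, 19, 20, 22, 23, 25, 26, 29, 31, 32, 34, 37, 38, 40, 41, 43, 44, 46, 47, 50, 52, 53, 55, 58, 59, 61, 62}


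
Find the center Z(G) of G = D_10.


Z(G) = {g ∈ G | gx = xg for all x ∈ G}
For even n, Z(D_n) = {e, r^(n/2)}: the 180° rotation r^5 commutes with every reflection and rotation

Z(D_10) = {e, r^5}


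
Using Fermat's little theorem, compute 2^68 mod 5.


Fermat's little theorem: if p is prime and gcd(a,p)=1, then a^(p-1) ≡ 1 (mod p)
p = 5 is prime, gcd(2,5) = 1
Reduce exponent: 68 mod 4 = 0
So 2^68 ≡ 2^0 (mod 5)
2^0 = 1

2^68 ≡ 1 (mod 5)


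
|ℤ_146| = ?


ℤ_n has n elements.

|ℤ_146| = 146


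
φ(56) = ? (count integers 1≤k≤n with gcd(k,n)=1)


Factor n: 56 = 2^3 × 7
φ(n) = n · ∏(1 - 1/p) over distinct primes p | n
φ(56) = 56 · (1 - 1/2) · (1 - 1/7) = 24

φ(56) = 24


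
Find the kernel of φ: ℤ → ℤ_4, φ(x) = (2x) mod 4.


Kernel = preimage of identity
ker(φ) = {x ∈ ℤ : 2x ≡ 0 (mod 4)}. gcd(2,4) = 2, so 2x ≡ 0 (mod 4) ⟺ x ≡ 0 (mod 4/2 = 2). Hence ker(φ) = 2ℤ

ker(φ) = 2ℤ


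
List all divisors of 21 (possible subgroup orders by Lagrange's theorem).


Lagrange's theorem: |H| divides |G|
|G| = 21
Divisors of 21: 1, 3, 7, 21

Possible subgroup orders: {1, 3, 7, 21}


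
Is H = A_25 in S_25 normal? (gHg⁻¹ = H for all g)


H = A_25 in S_25
A_25 has index 2 in S_25, and every subgroup of index 2 is normal

Yes, normal subgroup


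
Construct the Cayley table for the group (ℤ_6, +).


Elements: {0, 1, 2, 3, 4, 5}
Operation: addition mod 6
Entry (a, b) = (a + b) mod 6

Cayley table:
  | 0 | 1 | 2 | 3 | 4 | 5
0 | 0 | 1 | 2 | 3 | 4 | 5
1 | 1 | 2 | 3 | 4 | 5 | 0
2 | 2 | 3 | 4 | 5 | 0 | 1
3 | 3 | 4 | 5 | 0 | 1 | 2
4 | 4 | 5 | 0 | 1 | 2 | 3
5 | 5 | 0 | 1 | 2 | 3 | 4


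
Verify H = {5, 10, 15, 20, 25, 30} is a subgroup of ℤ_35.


Subgroup test for H = {5, 10, 15, 20, 25, 30} in (ℤ_35, +):
(1) 0 ∈ H? No
(2) Closure: for all a,b ∈ H, (a+b) mod 35 ∈ H? No  [counterexample: 5 + 30 = 0 ∉ H]
(3) Inverses: for all a ∈ H, -a mod 35 ∈ H? Yes

No, H is not a subgroup of ℤ_35


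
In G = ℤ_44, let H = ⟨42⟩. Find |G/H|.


|⟨42⟩| = n / gcd(42, 44) = 44 / 2 = 22
H is normal (ℤ_44 is abelian).
|G/H| = |G| / |H| = 44 / 22 = 2

|G/H| = 2


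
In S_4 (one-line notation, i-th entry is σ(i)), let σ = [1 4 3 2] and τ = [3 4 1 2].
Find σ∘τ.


σ∘τ: apply τ first, then σ
1 →τ 3 →σ 3
2 →τ 4 →σ 2
3 →τ 1 →σ 1
4 →τ 2 →σ 4

σ∘τ = [3 2 1 4]


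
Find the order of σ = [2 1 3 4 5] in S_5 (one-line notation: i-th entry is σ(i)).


Cycle decomposition: (1 2)
Cycle lengths: 2
Order = lcm(2) = 2

ord(σ) = 2


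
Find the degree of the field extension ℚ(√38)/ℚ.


√38 has minimal polynomial x² - 38 (irreducible over ℚ since 38 is squarefree)

[ℚ(√38)/ℚ] = 2


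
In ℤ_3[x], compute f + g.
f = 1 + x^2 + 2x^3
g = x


Add coefficients mod 3:
x^0: 1 + 0 = 1 (mod 3)
x^1: 0 + 1 = 1 (mod 3)
x^2: 1 + 0 = 1 (mod 3)
x^3: 2 + 0 = 2 (mod 3)
Result: 1 + x + x^2 + 2x^3

f + g = 1 + x + x^2 + 2x^3


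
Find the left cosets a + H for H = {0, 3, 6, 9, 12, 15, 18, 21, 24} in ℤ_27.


H = {0, 3, 6, 9, 12, 15, 18, 21, 24}, |H| = 9
Number of cosets = |G|/|H| = 27/9 = 3
0 + H = {0, 3, 6, 9, 12, 15, 18, 21, 24}
1 + H = {1, 4, 7, 10, 13, 16, 19, 22, 25}
2 + H = {2, 5, 8, 11, 14, 17, 20, 23, 26}

Cosets: 0+H={0,3,6,9,12,15,18,21,24}; 1+H={1,4,7,10,13,16,19,22,25}; 2+H={2,5,8,11,14,17,20,23,26}


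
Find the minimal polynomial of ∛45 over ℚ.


∛45 satisfies x³ - 45 = 0, irreducible over ℚ (no rational root; 45 is not a perfect cube)

Minimal polynomial: x³ - 45


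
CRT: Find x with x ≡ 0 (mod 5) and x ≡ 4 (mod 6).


m₁ = 5, m₂ = 6, gcd = 1, so CRT applies. M = m₁·m₂ = 30
Let M₁ = M/m₁ = 6, M₂ = M/m₂ = 5
Find y₁ ≡ M₁⁻¹ (mod m₁): 6⁻¹ ≡ 1 (mod 5)
Find y₂ ≡ M₂⁻¹ (mod m₂): 5⁻¹ ≡ 5 (mod 6)
x = a₁·M₁·y₁ + a₂·M₂·y₂ = 0·6·1 + 4·5·5 = 100
Reduce mod 30: x ≡ 10
Check: 10 mod 5 = 0 ✓, 10 mod 6 = 4 ✓

x ≡ 10 (mod 30)


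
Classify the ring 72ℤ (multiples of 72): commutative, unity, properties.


72ℤ is a commutative ring under +,× but has no multiplicative identity (1 ∉ 72ℤ); it has no zero divisors, but without unity it is not an integral domain
Commutative: Yes
Integral domain: No
Has unity: No

72ℤ (multiples of 72): Commutative=Yes, Unity=No


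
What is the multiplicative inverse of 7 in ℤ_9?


Use the extended Euclidean algorithm to write 1 = 7·s + 9·t; then s mod 9 is the inverse.
Euclidean algorithm:
  7 = 0·9 + 7
  9 = 1·7 + 2
  7 = 3·2 + 1
  2 = 2·1 + 0
gcd(7,9) = 1
Back-substitution gives: 7·(4) + 9·(-3) = 1
So 7⁻¹ ≡ 4 ≡ 4 (mod 9)
Check: 7 × 4 = 28 ≡ 1 (mod 9) ✓

7⁻¹ ≡ 4 (mod 9)


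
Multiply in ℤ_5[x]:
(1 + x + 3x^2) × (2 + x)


Expand and collect like terms; reduce coefficients mod 5:
x^0: 1·2 = 2 ≡ 2 (mod 5)
x^1: 1·1 + 1·2 = 3 ≡ 3 (mod 5)
x^2: 1·1 + 3·2 = 7 ≡ 2 (mod 5)
x^3: 3·1 = 3 ≡ 3 (mod 5)
Result: 2 + 3x + 2x^2 + 3x^3

f · g = 2 + 3x + 2x^2 + 3x^3


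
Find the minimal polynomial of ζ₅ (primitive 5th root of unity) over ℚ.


ζ₅ is a root of Φ₅(x) = x⁴ + x³ + x² + x + 1, irreducible over ℚ

Minimal polynomial: x⁴ + x³ + x² + x + 1


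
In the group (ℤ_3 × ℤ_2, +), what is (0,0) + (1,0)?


Operation: componentwise addition mod (3, 2)
(0,0) + (1,0) = ((a₁+b₁) mod 3, (a₂+b₂) mod 2) with a = (0,0), b = (1,0)

(0,0) + (1,0) = (1,0)


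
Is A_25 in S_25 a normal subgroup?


H = A_25 in S_25
A_25 has index 2 in S_25, and every subgroup of index 2 is normal

Yes, normal subgroup


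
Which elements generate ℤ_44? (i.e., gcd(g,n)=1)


g generates ℤ_n iff gcd(g,n) = 1
Prime factors of 44: 2, 11
Generators are g ∈ {1,...,43} not divisible by any of these primes.
Generators: {1, 3, 5, 7, 9, 13, 15, 17, 19, 21, 23, 25, 27, 29, 31, 35, 37, 39, 41, 43}
Number of generators = φ(44) = 20

Generators of ℤ_44 = {1, 3, 5, 7, 9, 13, 15, 17, 19, 21, 23, 25, 27, 29, 31, 35, 37, 39, 41, 43}


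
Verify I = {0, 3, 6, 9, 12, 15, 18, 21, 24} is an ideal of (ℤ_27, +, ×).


Check ideal conditions for I = {0, 3, 6, 9, 12, 15, 18, 21, 24} in ℤ_27:
(1) I is an additive subgroup? Yes
(2) For r ∈ ℤ_27 and a ∈ I: r·a ∈ I? Yes

Yes, I is an ideal of ℤ_27


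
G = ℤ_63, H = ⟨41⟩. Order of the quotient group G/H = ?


|⟨41⟩| = n / gcd(41, 63) = 63 / 1 = 63
H is normal (ℤ_63 is abelian).
|G/H| = |G| / |H| = 63 / 63 = 1

|G/H| = 1


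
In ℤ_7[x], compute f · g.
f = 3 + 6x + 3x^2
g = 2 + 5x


Expand and collect like terms; reduce coefficients mod 7:
x^0: 3·2 = 6 ≡ 6 (mod 7)
x^1: 3·5 + 6·2 = 27 ≡ 6 (mod 7)
x^2: 6·5 + 3·2 = 36 ≡ 1 (mod 7)
x^3: 3·5 = 15 ≡ 1 (mod 7)
Result: 6 + 6x + x^2 + x^3

f · g = 6 + 6x + x^2 + x^3


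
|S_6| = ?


|S_n| = n! (number of permutations of n symbols)
|S_6| = 6! = 720

|S_6| = 720


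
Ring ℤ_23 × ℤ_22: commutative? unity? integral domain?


Direct product ring; commutative with unity (1,1); but (1,0)·(0,1) = (0,0) gives zero divisors, so not an integral domain
Commutative: Yes
Integral domain: No
Has unity: Yes

ℤ_23 × ℤ_22: Commutative=Yes, Unity=Yes


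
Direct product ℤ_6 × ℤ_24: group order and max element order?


|ℤ_6 × ℤ_24| = 6 × 24 = 144
Max element order = lcm(6,24) = 24
Cyclic? No (gcd=6)

|ℤ_6×ℤ_24| = 144, max element order = 24


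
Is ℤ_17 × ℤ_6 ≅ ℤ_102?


Comparing ℤ_17 × ℤ_6 and ℤ_102:
gcd(17,6) = 1, so ℤ_17 × ℤ_6 ≅ ℤ_102 (CRT)

Yes, ℤ_17 × ℤ_6 ≅ ℤ_102


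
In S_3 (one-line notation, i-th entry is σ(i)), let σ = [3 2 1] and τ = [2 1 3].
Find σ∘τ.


σ∘τ: apply τ first, then σ
1 →τ 2 →σ 2
2 →τ 1 →σ 3
3 →τ 3 →σ 1

σ∘τ = [2 3 1]


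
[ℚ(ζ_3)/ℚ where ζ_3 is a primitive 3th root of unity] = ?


[ℚ(ζ_n):ℚ] = deg Φ_n(x) = φ(n). Here φ(3) = 2

[ℚ(ζ_3)/ℚ where ζ_3 is a primitive 3th root of unity] = 2


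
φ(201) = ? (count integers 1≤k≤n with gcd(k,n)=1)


Factor n: 201 = 3 × 67
φ(n) = n · ∏(1 - 1/p) over distinct primes p | n
φ(201) = 201 · (1 - 1/3) · (1 - 1/67) = 132

φ(201) = 132


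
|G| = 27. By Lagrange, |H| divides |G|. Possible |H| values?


Lagrange's theorem: |H| divides |G|
|G| = 27
Divisors of 27: 1, 3, 9, 27

Possible subgroup orders: {1, 3, 9, 27}


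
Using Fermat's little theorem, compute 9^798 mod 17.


Fermat's little theorem: if p is prime and gcd(a,p)=1, then a^(p-1) ≡ 1 (mod p)
p = 17 is prime, gcd(9,17) = 1
Reduce exponent: 798 mod 16 = 14
So 9^798 ≡ 9^14 (mod 17)
9^14 mod 17 = 4

9^798 ≡ 4 (mod 17)


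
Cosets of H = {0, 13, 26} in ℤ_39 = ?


H = {0, 13, 26}, |H| = 3
Number of cosets = |G|/|H| = 39/3 = 13
0 + H = {0, 13, 26}
1 + H = {1, 14, 27}
2 + H = {2, 15, 28}
3 + H = {3, 16, 29}
4 + H = {4, 17, 30}
5 + H = {5, 18, 31}
6 + H = {6, 19, 32}
7 + H = {7, 20, 33}
8 + H = {8, 21, 34}
9 + H = {9, 22, 35}
10 + H = {10, 23, 36}
11 + H = {11, 24, 37}
12 + H = {12, 25, 38}

Cosets: 0+H={0,13,26}; 1+H={1,14,27}; 2+H={2,15,28}; 3+H={3,16,29}; 4+H={4,17,30}; 5+H={5,18,31}; 6+H={6,19,32}; 7+H={7,20,33}; 8+H={8,21,34}; 9+H={9,22,35}; 10+H={10,23,36}; 11+H={11,24,37}; 12+H={12,25,38}


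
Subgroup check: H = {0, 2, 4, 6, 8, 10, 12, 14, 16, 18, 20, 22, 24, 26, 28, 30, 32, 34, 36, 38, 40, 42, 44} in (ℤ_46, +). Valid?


Subgroup test for H = {0, 2, 4, 6, 8, 10, 12, 14, 16, 18, 20, 22, 24, 26, 28, 30, 32, 34, 36, 38, 40, 42, 44} in (ℤ_46, +):
(1) 0 ∈ H? Yes
(2) Closure: for all a,b ∈ H, (a+b) mod 46 ∈ H? Yes
(3) Inverses: for all a ∈ H, -a mod 46 ∈ H? Yes

Yes, H is a subgroup of ℤ_46


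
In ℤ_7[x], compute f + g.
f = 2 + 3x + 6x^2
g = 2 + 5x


Add coefficients mod 7:
x^0: 2 + 2 = 4 (mod 7)
x^1: 3 + 5 = 1 (mod 7)
x^2: 6 + 0 = 6 (mod 7)
Result: 4 + x + 6x^2

f + g = 4 + x + 6x^2


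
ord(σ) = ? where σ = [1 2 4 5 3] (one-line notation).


Cycle decomposition: (3 4 5)
Cycle lengths: 3
Order = lcm(3) = 3

ord(σ) = 3


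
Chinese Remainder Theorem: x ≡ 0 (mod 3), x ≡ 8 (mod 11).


m₁ = 3, m₂ = 11, gcd = 1, so CRT applies. M = m₁·m₂ = 33
Let M₁ = M/m₁ = 11, M₂ = M/m₂ = 3
Find y₁ ≡ M₁⁻¹ (mod m₁): 11⁻¹ ≡ 2 (mod 3)
Find y₂ ≡ M₂⁻¹ (mod m₂): 3⁻¹ ≡ 4 (mod 11)
x = a₁·M₁·y₁ + a₂·M₂·y₂ = 0·11·2 + 8·3·4 = 96
Reduce mod 33: x ≡ 30
Check: 30 mod 3 = 0 ✓, 30 mod 11 = 8 ✓

x ≡ 30 (mod 33)


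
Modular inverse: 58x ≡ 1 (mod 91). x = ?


Use the extended Euclidean algorithm to write 1 = 58·s + 91·t; then s mod 91 is the inverse.
Euclidean algorithm:
  58 = 0·91 + 58
  91 = 1·58 + 33
  58 = 1·33 + 25
  33 = 1·25 + 8
  25 = 3·8 + 1
  8 = 8·1 + 0
gcd(58,91) = 1
Back-substitution gives: 58·(11) + 91·(-7) = 1
So 58⁻¹ ≡ 11 ≡ 11 (mod 91)
Check: 58 × 11 = 638 ≡ 1 (mod 91) ✓

58⁻¹ ≡ 11 (mod 91)


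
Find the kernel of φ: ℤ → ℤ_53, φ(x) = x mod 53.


Kernel = preimage of identity
ker(φ) = {x ∈ ℤ : x ≡ 0 (mod 53)} = 53ℤ = {0, ±53, ±106, ...}

ker(φ) = 53ℤ


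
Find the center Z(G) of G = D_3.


Z(G) = {g ∈ G | gx = xg for all x ∈ G}
For odd n, Z(D_n) = {e}: no nontrivial rotation commutes with all reflections

Z(D_3) = {e}


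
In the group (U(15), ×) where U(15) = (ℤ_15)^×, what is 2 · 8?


Operation: multiplication mod 15
2 · 8 = (a × b) mod 15 with a = 2, b = 8

2 · 8 = 1


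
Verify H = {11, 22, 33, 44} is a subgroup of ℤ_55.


Subgroup test for H = {11, 22, 33, 44} in (ℤ_55, +):
(1) 0 ∈ H? No
(2) Closure: for all a,b ∈ H, (a+b) mod 55 ∈ H? No  [counterexample: 11 + 44 = 0 ∉ H]
(3) Inverses: for all a ∈ H, -a mod 55 ∈ H? Yes

No, H is not a subgroup of ℤ_55


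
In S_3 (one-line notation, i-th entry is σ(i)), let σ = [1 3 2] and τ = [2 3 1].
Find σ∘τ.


σ∘τ: apply τ first, then σ
1 →τ 2 →σ 3
2 →τ 3 →σ 2
3 →τ 1 →σ 1

σ∘τ = [3 2 1]


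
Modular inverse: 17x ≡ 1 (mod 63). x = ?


Use the extended Euclidean algorithm to write 1 = 17·s + 63·t; then s mod 63 is the inverse.
Euclidean algorithm:
  17 = 0·63 + 17
  63 = 3·17 + 12
  17 = 1·12 + 5
  12 = 2·5 + 2
  5 = 2·2 + 1
  2 = 2·1 + 0
gcd(17,63) = 1
Back-substitution gives: 17·(26) + 63·(-7) = 1
So 17⁻¹ ≡ 26 ≡ 26 (mod 63)
Check: 17 × 26 = 442 ≡ 1 (mod 63) ✓

17⁻¹ ≡ 26 (mod 63)


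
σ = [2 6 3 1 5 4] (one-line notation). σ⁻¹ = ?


To find σ⁻¹, swap domain and range:
σ(1) = 2 → σ⁻¹(2) = 1
σ(2) = 6 → σ⁻¹(6) = 2
σ(3) = 3 → σ⁻¹(3) = 3
σ(4) = 1 → σ⁻¹(1) = 4
σ(5) = 5 → σ⁻¹(5) = 5
σ(6) = 4 → σ⁻¹(4) = 6

σ⁻¹ = [4 1 3 6 5 2]


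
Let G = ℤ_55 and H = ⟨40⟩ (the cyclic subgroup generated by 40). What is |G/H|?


|⟨40⟩| = n / gcd(40, 55) = 55 / 5 = 11
H is normal (ℤ_55 is abelian).
|G/H| = |G| / |H| = 55 / 11 = 5

|G/H| = 5


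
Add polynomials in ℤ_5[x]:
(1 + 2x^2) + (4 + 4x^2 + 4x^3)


Add coefficients mod 5:
x^0: 1 + 4 = 0 (mod 5)
x^1: 0 + 0 = 0 (mod 5)
x^2: 2 + 4 = 1 (mod 5)
x^3: 0 + 4 = 4 (mod 5)
Result: x^2 + 4x^3

f + g = x^2 + 4x^3


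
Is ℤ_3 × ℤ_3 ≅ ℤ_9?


Comparing ℤ_3 × ℤ_3 and ℤ_9:
gcd(3,3) = 3 ≠ 1. Max element order in ℤ_3×ℤ_3 is lcm(3,3) = 3 < 9, so it has no element of order 9

No, ℤ_3 × ℤ_3 ≇ ℤ_9


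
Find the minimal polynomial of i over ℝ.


i satisfies x² + 1 = 0, irreducible over ℝ

Minimal polynomial: x² + 1


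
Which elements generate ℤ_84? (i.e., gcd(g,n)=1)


g generates ℤ_n iff gcd(g,n) = 1
Prime factors of 84: 2, 3, 7
Generators are g ∈ {1,...,83} not divisible by any of these primes.
Generators: {1, 5, 11, 13, 17, 19, 23, 25, 29, 31, 37, 41, 43, 47, 53, 55, 59, 61, 65, 67, 71, 73, 79, 83}
Number of generators = φ(84) = 24

Generators of ℤ_84 = {1, 5, 11, 13, 17, 19, 23, 25, 29, 31, 37, 41, 43, 47, 53, 55, 59, 61, 65, 67, 71, 73, 79, 83}


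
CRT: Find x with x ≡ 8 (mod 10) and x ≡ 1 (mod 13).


m₁ = 10, m₂ = 13, gcd = 1, so CRT applies. M = m₁·m₂ = 130
Let M₁ = M/m₁ = 13, M₂ = M/m₂ = 10
Find y₁ ≡ M₁⁻¹ (mod m₁): 13⁻¹ ≡ 7 (mod 10)
Find y₂ ≡ M₂⁻¹ (mod m₂): 10⁻¹ ≡ 4 (mod 13)
x = a₁·M₁·y₁ + a₂·M₂·y₂ = 8·13·7 + 1·10·4 = 768
Reduce mod 130: x ≡ 118
Check: 118 mod 10 = 8 ✓, 118 mod 13 = 1 ✓

x ≡ 118 (mod 130)


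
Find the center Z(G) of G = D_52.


Z(G) = {g ∈ G | gx = xg for all x ∈ G}
For even n, Z(D_n) = {e, r^(n/2)}: the 180° rotation r^26 commutes with every reflection and rotation

Z(D_52) = {e, r^26}


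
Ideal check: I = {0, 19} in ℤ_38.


Check ideal conditions for I = {0, 19} in ℤ_38:
(1) I is an additive subgroup? Yes
(2) For r ∈ ℤ_38 and a ∈ I: r·a ∈ I? Yes

Yes, I is an ideal of ℤ_38


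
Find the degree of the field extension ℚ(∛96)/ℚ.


∛96 has minimal polynomial x³ - 96 (irreducible over ℚ since 96 is not a perfect cube)

[ℚ(∛96)/ℚ] = 3


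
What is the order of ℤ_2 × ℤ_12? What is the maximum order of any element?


|ℤ_2 × ℤ_12| = 2 × 12 = 24
Max element order = lcm(2,12) = 12
Cyclic? No (gcd=2)

|ℤ_2×ℤ_12| = 24, max element order = 12


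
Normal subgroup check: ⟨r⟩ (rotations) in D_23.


H = ⟨r⟩ (rotations) in D_23
The rotation subgroup ⟨r⟩ has index 2 in D_23, so it is normal

Yes, normal subgroup


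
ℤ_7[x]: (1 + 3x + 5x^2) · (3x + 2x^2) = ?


Expand and collect like terms; reduce coefficients mod 7:
x^0: 1·0 = 0 ≡ 0 (mod 7)
x^1: 1·3 + 3·0 = 3 ≡ 3 (mod 7)
x^2: 1·2 + 3·3 + 5·0 = 11 ≡ 4 (mod 7)
x^3: 3·2 + 5·3 = 21 ≡ 0 (mod 7)
x^4: 5·2 = 10 ≡ 3 (mod 7)
Result: 3x + 4x^2 + 3x^4

f · g = 3x + 4x^2 + 3x^4


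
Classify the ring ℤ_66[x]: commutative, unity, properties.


ℤ_66 has zero divisors (2·33 ≡ 0), and these lift to constant zero divisors in ℤ_66[x]; so not an integral domain
Commutative: Yes
Integral domain: No
Has unity: Yes

ℤ_66[x]: Commutative=Yes, Unity=Yes


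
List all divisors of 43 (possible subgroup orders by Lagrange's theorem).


Lagrange's theorem: |H| divides |G|
|G| = 43
Divisors of 43: 1, 43

Possible subgroup orders: {1, 43}


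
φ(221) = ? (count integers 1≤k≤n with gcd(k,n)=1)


Factor n: 221 = 13 × 17
φ(n) = n · ∏(1 - 1/p) over distinct primes p | n
φ(221) = 221 · (1 - 1/13) · (1 - 1/17) = 192

φ(221) = 192


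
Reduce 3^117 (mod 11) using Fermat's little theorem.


Fermat's little theorem: if p is prime and gcd(a,p)=1, then a^(p-1) ≡ 1 (mod p)
p = 11 is prime, gcd(3,11) = 1
Reduce exponent: 117 mod 10 = 7
So 3^117 ≡ 3^7 (mod 11)
3^7 mod 11 = 9

3^117 ≡ 9 (mod 11)


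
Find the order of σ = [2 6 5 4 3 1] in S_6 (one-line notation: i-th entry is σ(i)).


Cycle decomposition: (1 2 6) (3 5)
Cycle lengths: 3, 2
Order = lcm(3, 2) = 6

ord(σ) = 6


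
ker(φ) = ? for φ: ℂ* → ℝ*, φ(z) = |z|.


Kernel = preimage of identity
ker(φ) = {z ∈ ℂ* | |z| = 1} = unit circle S¹

ker(φ) = S¹ (unit circle)


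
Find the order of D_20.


|D_n| = 2n (n rotations and n reflections)
|D_20| = 2×20 = 40

|D_20| = 40


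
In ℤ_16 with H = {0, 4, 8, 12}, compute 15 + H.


15 + H = {15 + h (mod 16) : h ∈ H}
15+0=15, 15+4=3, 15+8=7, 15+12=11
15 + H = {3, 7, 11, 15} = 3 + H

15 + H = {3, 7, 11, 15}


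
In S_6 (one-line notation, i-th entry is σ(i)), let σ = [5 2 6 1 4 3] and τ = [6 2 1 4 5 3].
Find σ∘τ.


σ∘τ: apply τ first, then σ
1 →τ 6 →σ 3
2 →τ 2 →σ 2
3 →τ 1 →σ 5
4 →τ 4 →σ 1
5 →τ 5 →σ 4
6 →τ 3 →σ 6

σ∘τ = [3 2 5 1 4 6]


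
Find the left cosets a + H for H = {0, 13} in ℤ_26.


H = {0, 13}, |H| = 2
Number of cosets = |G|/|H| = 26/2 = 13
0 + H = {0, 13}
1 + H = {1, 14}
2 + H = {2, 15}
3 + H = {3, 16}
4 + H = {4, 17}
5 + H = {5, 18}
6 + H = {6, 19}
7 + H = {7, 20}
8 + H = {8, 21}
9 + H = {9, 22}
10 + H = {10, 23}
11 + H = {11, 24}
12 + H = {12, 25}

Cosets: 0+H={0,13}; 1+H={1,14}; 2+H={2,15}; 3+H={3,16}; 4+H={4,17}; 5+H={5,18}; 6+H={6,19}; 7+H={7,20}; 8+H={8,21}; 9+H={9,22}; 10+H={10,23}; 11+H={11,24}; 12+H={12,25}


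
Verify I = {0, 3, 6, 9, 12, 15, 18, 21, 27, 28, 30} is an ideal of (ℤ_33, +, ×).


Check ideal conditions for I = {0, 3, 6, 9, 12, 15, 18, 21, 27, 28, 30} in ℤ_33:
(1) I is an additive subgroup? No
(2) For r ∈ ℤ_33 and a ∈ I: r·a ∈ I? No  [counterexample: r=2, a=12, r·a mod 33 = 24 ∉ I]

No, I is not an ideal of ℤ_33


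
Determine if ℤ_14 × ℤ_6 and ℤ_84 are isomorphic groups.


Comparing ℤ_14 × ℤ_6 and ℤ_84:
gcd(14,6) = 2 ≠ 1. Max element order in ℤ_14×ℤ_6 is lcm(14,6) = 42 < 84, so it has no element of order 84

No, ℤ_14 × ℤ_6 ≇ ℤ_84


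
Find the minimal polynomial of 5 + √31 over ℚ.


Let α = 5 + √31. Then α - 5 = √31, so (α - 5)² = 31, giving α² - 10α - 6 = 0. Degree 2 and α ∉ ℚ, so this is the minimal polynomial.

Minimal polynomial: x² - 10x - 6
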